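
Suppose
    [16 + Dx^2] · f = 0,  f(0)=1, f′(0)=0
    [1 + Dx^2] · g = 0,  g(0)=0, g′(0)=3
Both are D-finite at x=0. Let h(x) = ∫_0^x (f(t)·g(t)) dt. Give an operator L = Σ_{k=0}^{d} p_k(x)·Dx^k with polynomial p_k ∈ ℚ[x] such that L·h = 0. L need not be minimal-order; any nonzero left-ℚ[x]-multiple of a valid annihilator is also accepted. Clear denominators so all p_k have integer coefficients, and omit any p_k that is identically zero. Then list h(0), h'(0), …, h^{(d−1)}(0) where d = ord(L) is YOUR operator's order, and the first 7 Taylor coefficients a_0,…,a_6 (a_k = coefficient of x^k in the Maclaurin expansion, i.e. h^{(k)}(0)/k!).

f: a_k = 1, 0, -8, 0, 32/3, 0, -256/45, …
g: a_k = 0, 3, 0, -1/2, 0, 1/40, 0, …
f·g: L₀ = L_f ⊗_s L_g, ord ≤ 2·2.
h=∫h₀ ⇒ L = L₀·Dx.
L = 225·Dx + 34·Dx^3 + Dx^5  (order 5).
h: a_k = 0, 0, 3/2, 0, -49/8, 0, 1441/240, …
ICs: h(0) = 0, h′(0) = 0, h′′(0) = 3, h′′′(0) = 0, h′′′′(0) = -147.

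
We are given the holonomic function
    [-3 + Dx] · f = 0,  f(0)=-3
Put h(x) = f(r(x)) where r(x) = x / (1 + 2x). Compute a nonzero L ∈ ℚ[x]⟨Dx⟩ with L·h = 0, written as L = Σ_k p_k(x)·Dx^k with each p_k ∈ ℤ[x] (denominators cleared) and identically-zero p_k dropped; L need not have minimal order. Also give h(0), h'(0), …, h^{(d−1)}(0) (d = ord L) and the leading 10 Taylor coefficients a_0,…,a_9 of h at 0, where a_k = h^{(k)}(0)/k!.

f: a_k = -3, -9, -27/2, -27/2, -81/8, -243/40, -243/80, -729/560, -2187/4480, -729/4480, …
L₀ from L_f via x↦r, Dx↦r'^{-1}Dx.
L = -3 + (1 + 4·x + 4·x^2)·Dx  (order 1).
h: a_k = -3, -9, 9/2, 9/2, -153/8, 1557/40, -4743/80, 37323/560, -136251/4480, -489897/4480, …
ICs: h(0) = -3.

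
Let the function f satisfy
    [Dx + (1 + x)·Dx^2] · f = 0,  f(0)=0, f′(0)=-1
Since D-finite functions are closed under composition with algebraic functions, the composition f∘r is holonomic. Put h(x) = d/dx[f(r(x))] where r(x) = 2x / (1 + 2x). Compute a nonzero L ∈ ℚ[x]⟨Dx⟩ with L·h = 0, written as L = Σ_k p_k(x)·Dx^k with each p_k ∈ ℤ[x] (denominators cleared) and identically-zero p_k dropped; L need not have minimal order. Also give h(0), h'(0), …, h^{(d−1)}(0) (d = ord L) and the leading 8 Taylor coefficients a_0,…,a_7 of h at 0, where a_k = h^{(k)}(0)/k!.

L = (6 + 16·x) + (1 + 6·x + 8·x^2)·Dx  (order 1).
h: a_k = -2, 12, -56, 240, -992, 4032, -16256, 65280, …
ICs: h(0) = -2.

f: a_k = 0, -1, 1/2, -1/3, 1/4, -1/5, 1/6, -1/7, …
Substitute x→r, Dx→(1/r')Dx; clear ⇒ L₀.
h₀' ⇒ L via d/dx closure of L₀.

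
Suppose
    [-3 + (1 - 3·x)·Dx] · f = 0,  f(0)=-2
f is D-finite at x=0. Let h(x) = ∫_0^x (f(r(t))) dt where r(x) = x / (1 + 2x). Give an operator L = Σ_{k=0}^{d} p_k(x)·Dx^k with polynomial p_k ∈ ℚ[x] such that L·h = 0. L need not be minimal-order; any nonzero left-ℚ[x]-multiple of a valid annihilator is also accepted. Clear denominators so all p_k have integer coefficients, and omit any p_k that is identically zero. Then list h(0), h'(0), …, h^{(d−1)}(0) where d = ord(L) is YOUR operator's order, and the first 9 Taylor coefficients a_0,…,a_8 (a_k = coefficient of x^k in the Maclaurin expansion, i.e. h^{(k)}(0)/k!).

L = 3·Dx + (-1 - x + 2·x^2)·Dx^2  (order 2).
h: a_k = 0, -2, -3, -2, -3/2, -6/5, -1, -6/7, -3/4, …
ICs: h(0) = 0, h′(0) = -2.

f: a_k = -2, -6, -18, -54, -162, -486, -1458, -4374, -13122, …
h₀=f(r): pull back L_f along r ⇒ L₀.
Integrate: L := L₀·Dx.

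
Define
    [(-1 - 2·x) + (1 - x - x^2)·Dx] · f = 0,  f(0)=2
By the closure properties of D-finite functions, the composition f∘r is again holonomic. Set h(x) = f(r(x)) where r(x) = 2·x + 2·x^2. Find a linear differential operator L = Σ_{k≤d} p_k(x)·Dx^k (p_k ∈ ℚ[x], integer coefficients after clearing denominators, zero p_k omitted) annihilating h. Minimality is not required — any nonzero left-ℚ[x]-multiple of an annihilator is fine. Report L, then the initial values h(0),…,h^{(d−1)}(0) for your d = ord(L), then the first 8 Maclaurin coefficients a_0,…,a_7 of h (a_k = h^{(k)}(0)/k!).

f: a_k = 2, 2, 4, 6, 10, 16, 26, 42, …
Change of var in L_f (x↦r) gives L₀.
L = (2 + 12·x + 24·x^2 + 16·x^3) + (-1 + 2·x + 6·x^2 + 8·x^3 + 4·x^4)·Dx  (order 1).
h: a_k = 2, 4, 20, 80, 320, 1296, 5232, 21120, …
ICs: h(0) = 2.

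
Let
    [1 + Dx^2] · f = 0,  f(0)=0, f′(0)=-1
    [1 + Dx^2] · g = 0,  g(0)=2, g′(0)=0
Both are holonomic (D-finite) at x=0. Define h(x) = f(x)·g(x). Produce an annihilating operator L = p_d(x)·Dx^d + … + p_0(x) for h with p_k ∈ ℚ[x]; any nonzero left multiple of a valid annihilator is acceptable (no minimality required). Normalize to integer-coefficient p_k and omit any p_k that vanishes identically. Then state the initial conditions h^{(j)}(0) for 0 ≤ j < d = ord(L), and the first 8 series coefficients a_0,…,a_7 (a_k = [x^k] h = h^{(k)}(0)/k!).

f: a_k = 0, -1, 0, 1/6, 0, -1/120, 0, 1/5040, …
g: a_k = 2, 0, -1, 0, 1/12, 0, -1/360, 0, …
Product ⇒ symmetric product L₀, ord ≤ 4.
L = 4·Dx + Dx^3  (order 3).
h: a_k = 0, -2, 0, 4/3, 0, -4/15, 0, 8/315, …
ICs: h(0) = 0, h′(0) = -2, h′′(0) = 0.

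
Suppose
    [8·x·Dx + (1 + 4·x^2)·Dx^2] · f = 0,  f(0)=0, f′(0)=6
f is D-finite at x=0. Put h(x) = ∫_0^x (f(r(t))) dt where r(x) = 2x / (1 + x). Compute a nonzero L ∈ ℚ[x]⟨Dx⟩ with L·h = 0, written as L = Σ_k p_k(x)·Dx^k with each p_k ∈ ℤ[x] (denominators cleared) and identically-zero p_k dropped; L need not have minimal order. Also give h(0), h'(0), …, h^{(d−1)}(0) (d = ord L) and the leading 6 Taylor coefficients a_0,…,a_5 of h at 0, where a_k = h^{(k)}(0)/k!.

f: a_k = 0, 6, 0, -8, 0, 96/5, …
L₀ from L_f via x↦r, Dx↦r'^{-1}Dx.
h=∫h₀ ⇒ L = L₀·Dx.
L = (2 + 34·x)·Dx^2 + (1 + 2·x + 17·x^2)·Dx^3  (order 3).
h: a_k = 0, 0, 6, -4, -13, 36, …
ICs: h(0) = 0, h′(0) = 0, h′′(0) = 12.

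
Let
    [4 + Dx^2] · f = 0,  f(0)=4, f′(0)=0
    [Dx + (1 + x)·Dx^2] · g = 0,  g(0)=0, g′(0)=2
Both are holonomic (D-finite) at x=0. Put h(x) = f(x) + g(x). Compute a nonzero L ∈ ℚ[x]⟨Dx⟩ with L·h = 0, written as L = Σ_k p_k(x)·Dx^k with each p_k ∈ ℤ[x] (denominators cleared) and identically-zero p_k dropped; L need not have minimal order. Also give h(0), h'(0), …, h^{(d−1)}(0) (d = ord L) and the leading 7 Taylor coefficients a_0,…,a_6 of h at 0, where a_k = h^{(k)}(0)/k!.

f: a_k = 4, 0, -8, 0, 8/3, 0, -16/45, …
g: a_k = 0, 2, -1, 2/3, -1/2, 2/5, -1/3, …
f+g: L₀ = lclm(L_f,L_g), ord ≤ 2+2.
L = (20 + 16·x + 8·x^2)·Dx + (12 + 28·x + 24·x^2 + 8·x^3)·Dx^2 + (5 + 4·x + 2·x^2)·Dx^3 + (3 + 7·x + 6·x^2 + 2·x^3)·Dx^4  (order 4).
h: a_k = 4, 2, -9, 2/3, 13/6, 2/5, -31/45, …
ICs: h(0) = 4, h′(0) = 2, h′′(0) = -18, h′′′(0) = 4.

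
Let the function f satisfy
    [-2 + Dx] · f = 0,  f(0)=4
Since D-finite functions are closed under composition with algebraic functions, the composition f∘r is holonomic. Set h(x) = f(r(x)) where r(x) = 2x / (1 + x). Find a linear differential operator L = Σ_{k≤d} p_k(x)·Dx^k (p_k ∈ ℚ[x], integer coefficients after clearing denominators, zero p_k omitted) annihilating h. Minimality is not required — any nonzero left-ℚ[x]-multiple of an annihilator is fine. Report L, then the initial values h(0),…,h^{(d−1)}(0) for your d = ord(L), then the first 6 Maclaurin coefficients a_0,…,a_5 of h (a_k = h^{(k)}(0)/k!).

f: a_k = 4, 8, 8, 16/3, 8/3, 16/15, …
L₀ from L_f via x↦r, Dx↦r'^{-1}Dx.
L = -4 + (1 + 2·x + x^2)·Dx  (order 1).
h: a_k = 4, 16, 16, -16/3, -16/3, 112/15, …
ICs: h(0) = 4.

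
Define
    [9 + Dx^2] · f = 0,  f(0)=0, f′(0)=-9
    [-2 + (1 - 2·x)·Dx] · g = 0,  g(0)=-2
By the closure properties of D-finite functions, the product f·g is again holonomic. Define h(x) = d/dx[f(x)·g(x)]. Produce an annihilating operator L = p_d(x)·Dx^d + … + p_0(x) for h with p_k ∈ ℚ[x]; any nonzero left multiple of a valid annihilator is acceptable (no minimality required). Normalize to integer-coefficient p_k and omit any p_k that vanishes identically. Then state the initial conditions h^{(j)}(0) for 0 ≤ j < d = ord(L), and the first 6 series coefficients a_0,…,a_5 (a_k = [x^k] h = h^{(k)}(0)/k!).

L = (1 - 36·x + 36·x^2) + (-4 + 8·x)·Dx + (1 - 4·x + 4·x^2)·Dx^2  (order 2).
h: a_k = 18, 72, 135, 360, 3843/4, 11529/5, …
ICs: h(0) = 18, h′(0) = 72.

f: a_k = 0, -9, 0, 27/2, 0, -243/40, …
g: a_k = -2, -4, -8, -16, -32, -64, …
Sym-product of L_f,L_g gives L₀ (≤ ord 2).
h=h₀': d/dx-closure on L₀ ⇒ L.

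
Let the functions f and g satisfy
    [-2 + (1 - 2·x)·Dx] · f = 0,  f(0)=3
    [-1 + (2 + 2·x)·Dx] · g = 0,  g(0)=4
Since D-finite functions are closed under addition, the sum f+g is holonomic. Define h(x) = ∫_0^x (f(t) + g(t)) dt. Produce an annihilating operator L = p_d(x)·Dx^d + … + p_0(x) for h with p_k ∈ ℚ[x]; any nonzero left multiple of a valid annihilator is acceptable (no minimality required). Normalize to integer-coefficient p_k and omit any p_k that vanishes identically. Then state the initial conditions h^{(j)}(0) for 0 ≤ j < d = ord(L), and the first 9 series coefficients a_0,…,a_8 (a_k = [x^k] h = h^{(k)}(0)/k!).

L = (-6 - 4·x)·Dx + (11 + 20·x + 12·x^2)·Dx^2 + (-2 - 2·x + 8·x^2 + 8·x^3)·Dx^3  (order 3).
h: a_k = 0, 7, 4, 23/6, 97/16, 1531/160, 6151/384, 49131/1792, 196641/4096, …
ICs: h(0) = 0, h′(0) = 7, h′′(0) = 8.

f: a_k = 3, 6, 12, 24, 48, 96, 192, 384, 768, …
g: a_k = 4, 2, -1/2, 1/4, -5/32, 7/64, -21/256, 33/512, -429/8192, …
h₀=f+g: left-lcm gives L₀, ord ≤ 2.
h=∫₀ˣh₀: take L = L₀·Dx.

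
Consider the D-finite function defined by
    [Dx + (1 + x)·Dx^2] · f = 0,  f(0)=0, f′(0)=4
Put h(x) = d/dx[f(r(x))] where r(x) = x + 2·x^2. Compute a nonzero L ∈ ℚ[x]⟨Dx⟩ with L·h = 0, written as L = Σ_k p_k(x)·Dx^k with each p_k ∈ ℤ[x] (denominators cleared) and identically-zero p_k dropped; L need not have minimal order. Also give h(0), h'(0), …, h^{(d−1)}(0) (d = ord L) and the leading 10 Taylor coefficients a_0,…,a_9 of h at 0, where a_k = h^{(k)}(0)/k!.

L = (-3 + 4·x + 8·x^2) + (1 + 5·x + 6·x^2 + 8·x^3)·Dx  (order 1).
h: a_k = 4, 12, -20, -4, 44, -36, -52, 124, -20, -228, …
ICs: h(0) = 4.

f: a_k = 0, 4, -2, 4/3, -1, 4/5, -2/3, 4/7, -1/2, 4/9, …
Substitute x→r, Dx→(1/r')Dx; clear ⇒ L₀.
Derive L from L₀ (diff closure).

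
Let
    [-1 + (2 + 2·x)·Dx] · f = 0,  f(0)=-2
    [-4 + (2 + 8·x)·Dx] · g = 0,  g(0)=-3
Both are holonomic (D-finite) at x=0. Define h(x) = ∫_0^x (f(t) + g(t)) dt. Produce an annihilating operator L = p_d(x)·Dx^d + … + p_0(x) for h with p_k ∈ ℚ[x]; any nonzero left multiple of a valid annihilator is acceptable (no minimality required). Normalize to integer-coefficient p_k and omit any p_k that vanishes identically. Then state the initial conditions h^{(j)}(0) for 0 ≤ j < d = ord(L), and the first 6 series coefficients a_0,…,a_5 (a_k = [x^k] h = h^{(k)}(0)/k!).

f: a_k = -2, -1, 1/4, -1/8, 5/64, -7/128, …
g: a_k = -3, -6, 6, -12, 30, -84, …
L₀ := lclm(L_f,L_g); ord L₀ ≤ 1+1.
Integrate: L := L₀·Dx.
L = -2·Dx + (5 + 8·x)·Dx^2 + (2 + 10·x + 8·x^2)·Dx^3  (order 3).
h: a_k = 0, -5, -7/2, 25/12, -97/32, 385/64, …
ICs: h(0) = 0, h′(0) = -5, h′′(0) = -7.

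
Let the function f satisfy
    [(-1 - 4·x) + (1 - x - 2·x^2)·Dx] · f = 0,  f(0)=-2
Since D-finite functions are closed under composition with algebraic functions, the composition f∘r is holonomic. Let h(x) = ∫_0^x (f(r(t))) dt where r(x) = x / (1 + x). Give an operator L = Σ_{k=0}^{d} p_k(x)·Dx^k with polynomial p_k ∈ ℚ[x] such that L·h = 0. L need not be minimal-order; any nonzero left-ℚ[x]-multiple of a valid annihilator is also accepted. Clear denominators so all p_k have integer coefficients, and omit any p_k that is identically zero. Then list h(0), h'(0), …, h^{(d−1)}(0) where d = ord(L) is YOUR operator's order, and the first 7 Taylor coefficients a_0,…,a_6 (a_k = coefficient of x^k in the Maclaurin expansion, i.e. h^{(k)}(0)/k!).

L = (1 + 5·x)·Dx + (-1 - 2·x + x^2 + 2·x^3)·Dx^2  (order 2).
h: a_k = 0, -2, -1, -4/3, 0, -8/5, 4/3, …
ICs: h(0) = 0, h′(0) = -2.

f: a_k = -2, -2, -6, -10, -22, -42, -86, …
f∘r: x↦r, Dx↦Dx/r' in L_f ⇒ L₀.
h=∫₀ˣh₀: take L = L₀·Dx.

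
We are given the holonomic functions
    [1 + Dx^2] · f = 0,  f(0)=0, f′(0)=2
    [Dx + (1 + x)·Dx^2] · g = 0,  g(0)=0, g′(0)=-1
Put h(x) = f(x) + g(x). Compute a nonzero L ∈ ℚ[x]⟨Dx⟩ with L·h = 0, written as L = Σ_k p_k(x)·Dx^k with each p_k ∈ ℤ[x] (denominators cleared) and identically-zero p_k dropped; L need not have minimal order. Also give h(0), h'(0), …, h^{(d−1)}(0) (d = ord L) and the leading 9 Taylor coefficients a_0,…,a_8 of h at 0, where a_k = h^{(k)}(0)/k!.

f: a_k = 0, 2, 0, -1/3, 0, 1/60, 0, -1/2520, 0, …
g: a_k = 0, -1, 1/2, -1/3, 1/4, -1/5, 1/6, -1/7, 1/8, …
Weyl lclm of L_f,L_g ⇒ L₀ (ord ≤ 4).
L = (7 + 2·x + x^2)·Dx + (3 + 5·x + 3·x^2 + x^3)·Dx^2 + (7 + 2·x + x^2)·Dx^3 + (3 + 5·x + 3·x^2 + x^3)·Dx^4  (order 4).
h: a_k = 0, 1, 1/2, -2/3, 1/4, -11/60, 1/6, -361/2520, 1/8, …
ICs: h(0) = 0, h′(0) = 1, h′′(0) = 1, h′′′(0) = -4.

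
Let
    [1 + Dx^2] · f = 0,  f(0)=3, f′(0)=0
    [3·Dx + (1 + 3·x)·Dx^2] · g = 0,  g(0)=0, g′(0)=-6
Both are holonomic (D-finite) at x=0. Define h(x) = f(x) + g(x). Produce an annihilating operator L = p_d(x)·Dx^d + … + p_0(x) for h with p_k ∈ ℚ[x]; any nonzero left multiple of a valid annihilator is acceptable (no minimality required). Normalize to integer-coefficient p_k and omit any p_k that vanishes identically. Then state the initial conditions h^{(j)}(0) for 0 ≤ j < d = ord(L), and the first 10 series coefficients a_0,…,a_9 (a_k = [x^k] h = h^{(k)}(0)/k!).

f: a_k = 3, 0, -3/2, 0, 1/8, 0, -1/240, 0, 1/13440, 0, …
g: a_k = 0, -6, 9, -18, 81/2, -486/5, 243, -4374/7, 6561/4, -4374, …
Weyl lclm of L_f,L_g ⇒ L₀ (ord ≤ 4).
L = (165 + 18·x + 27·x^2)·Dx + (19 + 63·x + 27·x^2 + 27·x^3)·Dx^2 + (165 + 18·x + 27·x^2)·Dx^3 + (19 + 63·x + 27·x^2 + 27·x^3)·Dx^4  (order 4).
h: a_k = 3, -6, 15/2, -18, 325/8, -486/5, 58319/240, -4374/7, 22044961/13440, -4374, …
ICs: h(0) = 3, h′(0) = -6, h′′(0) = 15, h′′′(0) = -108.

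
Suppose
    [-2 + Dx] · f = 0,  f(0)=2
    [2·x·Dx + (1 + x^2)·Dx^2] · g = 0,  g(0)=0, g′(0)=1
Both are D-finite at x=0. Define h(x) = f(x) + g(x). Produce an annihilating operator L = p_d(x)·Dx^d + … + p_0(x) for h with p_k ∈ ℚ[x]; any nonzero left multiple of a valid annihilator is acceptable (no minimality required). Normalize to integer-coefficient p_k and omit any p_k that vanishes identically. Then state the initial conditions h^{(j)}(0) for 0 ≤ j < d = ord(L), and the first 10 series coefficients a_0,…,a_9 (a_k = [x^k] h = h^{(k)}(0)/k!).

f: a_k = 2, 4, 4, 8/3, 4/3, 8/15, 8/45, 16/315, 4/315, 8/2835, …
g: a_k = 0, 1, 0, -1/3, 0, 1/5, 0, -1/7, 0, 1/9, …
h₀=f+g: left-lcm gives L₀, ord ≤ 3.
L = (2 - 4·x - 6·x^2 - 4·x^3)·Dx + (-3 - x^2 - 2·x^4)·Dx^2 + (1 + x + 2·x^2 + x^3 + x^4)·Dx^3  (order 3).
h: a_k = 2, 5, 4, 7/3, 4/3, 11/15, 8/45, -29/315, 4/315, 323/2835, …
ICs: h(0) = 2, h′(0) = 5, h′′(0) = 8.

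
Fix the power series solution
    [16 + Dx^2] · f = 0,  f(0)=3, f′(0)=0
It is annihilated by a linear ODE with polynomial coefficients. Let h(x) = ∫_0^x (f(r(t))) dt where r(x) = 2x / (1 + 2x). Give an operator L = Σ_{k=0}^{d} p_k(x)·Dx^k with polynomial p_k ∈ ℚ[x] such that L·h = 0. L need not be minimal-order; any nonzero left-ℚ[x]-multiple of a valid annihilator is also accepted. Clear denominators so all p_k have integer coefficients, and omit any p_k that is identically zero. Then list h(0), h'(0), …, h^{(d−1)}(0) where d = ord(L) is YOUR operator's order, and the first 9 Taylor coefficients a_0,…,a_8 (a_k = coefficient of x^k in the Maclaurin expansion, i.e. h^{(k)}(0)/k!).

f: a_k = 3, 0, -24, 0, 32, 0, -256/15, 0, 512/105, …
L₀ from L_f via x↦r, Dx↦r'^{-1}Dx.
Integrate: L := L₀·Dx.
L = 64·Dx + (4 + 24·x + 48·x^2 + 32·x^3)·Dx^2 + (1 + 8·x + 24·x^2 + 32·x^3 + 16·x^4)·Dx^3  (order 3).
h: a_k = 0, 3, 0, -32, 96, -128, -512/3, 25088/15, -31488/5, …
ICs: h(0) = 0, h′(0) = 3, h′′(0) = 0.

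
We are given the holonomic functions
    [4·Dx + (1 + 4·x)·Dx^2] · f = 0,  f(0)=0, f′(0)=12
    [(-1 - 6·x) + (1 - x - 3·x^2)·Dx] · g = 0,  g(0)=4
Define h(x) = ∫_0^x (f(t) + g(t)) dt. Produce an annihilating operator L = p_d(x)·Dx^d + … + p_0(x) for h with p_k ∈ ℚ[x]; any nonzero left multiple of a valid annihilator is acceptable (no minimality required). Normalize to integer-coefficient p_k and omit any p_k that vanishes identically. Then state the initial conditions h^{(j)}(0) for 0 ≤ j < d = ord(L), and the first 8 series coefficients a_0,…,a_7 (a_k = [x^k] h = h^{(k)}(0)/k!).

L = (-212 - 1072·x - 3144·x^2 - 2160·x^3 - 2592·x^4)·Dx^2 + (-5 - 248·x - 1922·x^2 - 4308·x^3 - 4464·x^4 - 4320·x^5)·Dx^3 + (6 + 53·x + 108·x^2 - 110·x^3 - 519·x^4 - 1044·x^5 - 864·x^6)·Dx^4  (order 4).
h: a_k = 0, 4, 8, -8/3, 23, -116/5, 1936/15, -1660/7, …
ICs: h(0) = 0, h′(0) = 4, h′′(0) = 16, h′′′(0) = -16.

f: a_k = 0, 12, -24, 64, -192, 3072/5, -2048, 49152/7, …
g: a_k = 4, 4, 16, 28, 76, 160, 388, 868, …
Weyl lclm of L_f,L_g ⇒ L₀ (ord ≤ 3).
h=∫h₀ ⇒ L = L₀·Dx.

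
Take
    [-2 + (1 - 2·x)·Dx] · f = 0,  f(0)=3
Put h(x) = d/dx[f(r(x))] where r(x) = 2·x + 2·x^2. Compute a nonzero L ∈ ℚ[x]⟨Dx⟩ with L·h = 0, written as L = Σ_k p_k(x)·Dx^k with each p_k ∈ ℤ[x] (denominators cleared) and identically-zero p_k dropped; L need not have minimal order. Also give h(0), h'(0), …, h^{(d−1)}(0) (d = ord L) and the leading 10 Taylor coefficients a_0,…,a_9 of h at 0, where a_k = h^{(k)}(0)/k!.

f: a_k = 3, 6, 12, 24, 48, 96, 192, 384, 768, 1536, …
f∘r: x↦r, Dx↦Dx/r' in L_f ⇒ L₀.
Differentiate: ansatz ord ≤ ord L₀ ⇒ L.
L = (10 + 24·x + 24·x^2) + (-1 + 2·x + 12·x^2 + 8·x^3)·Dx  (order 1).
h: a_k = 12, 120, 864, 5568, 33600, 194688, 1096704, 6051840, 32873472, 176363520, …
ICs: h(0) = 12.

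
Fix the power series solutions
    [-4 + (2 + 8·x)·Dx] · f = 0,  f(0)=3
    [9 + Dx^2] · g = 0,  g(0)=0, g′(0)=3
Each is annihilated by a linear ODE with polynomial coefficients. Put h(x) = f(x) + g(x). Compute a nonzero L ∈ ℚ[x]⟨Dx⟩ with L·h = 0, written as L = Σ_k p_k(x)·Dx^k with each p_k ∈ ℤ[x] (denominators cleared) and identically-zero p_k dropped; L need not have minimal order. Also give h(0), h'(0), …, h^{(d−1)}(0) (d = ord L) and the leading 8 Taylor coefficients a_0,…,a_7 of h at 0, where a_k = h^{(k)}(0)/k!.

f: a_k = 3, 6, -6, 12, -30, 84, -252, 792, …
g: a_k = 0, 3, 0, -9/2, 0, 81/40, 0, -243/560, …
L₀ := lclm(L_f,L_g); ord L₀ ≤ 1+2.
L = (-378 - 1296·x - 2592·x^2) + (45 + 828·x + 3888·x^2 + 5184·x^3)·Dx + (-42 - 144·x - 288·x^2)·Dx^2 + (5 + 92·x + 432·x^2 + 576·x^3)·Dx^3  (order 3).
h: a_k = 3, 9, -6, 15/2, -30, 3441/40, -252, 443277/560, …
ICs: h(0) = 3, h′(0) = 9, h′′(0) = -12.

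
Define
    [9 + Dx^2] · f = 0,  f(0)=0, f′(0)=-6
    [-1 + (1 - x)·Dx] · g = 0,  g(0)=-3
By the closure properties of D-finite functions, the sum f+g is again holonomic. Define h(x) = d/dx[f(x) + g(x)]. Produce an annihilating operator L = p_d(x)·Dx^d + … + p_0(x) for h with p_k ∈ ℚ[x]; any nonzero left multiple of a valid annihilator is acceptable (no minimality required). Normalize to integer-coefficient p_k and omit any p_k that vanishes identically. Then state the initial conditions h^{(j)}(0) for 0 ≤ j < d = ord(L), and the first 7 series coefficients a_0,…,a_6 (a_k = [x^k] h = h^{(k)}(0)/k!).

L = (126 - 108·x + 54·x^2) + (-45 + 99·x - 81·x^2 + 27·x^3)·Dx + (14 - 12·x + 6·x^2)·Dx^2 + (-5 + 11·x - 9·x^2 + 3·x^3)·Dx^3  (order 3).
h: a_k = -9, -6, 18, -12, -141/4, -18, -597/40, …
ICs: h(0) = -9, h′(0) = -6, h′′(0) = 36.

f: a_k = 0, -6, 0, 9, 0, -81/20, 0, …
g: a_k = -3, -3, -3, -3, -3, -3, -3, …
Weyl lclm of L_f,L_g ⇒ L₀ (ord ≤ 3).
h=h₀': d/dx-closure on L₀ ⇒ L.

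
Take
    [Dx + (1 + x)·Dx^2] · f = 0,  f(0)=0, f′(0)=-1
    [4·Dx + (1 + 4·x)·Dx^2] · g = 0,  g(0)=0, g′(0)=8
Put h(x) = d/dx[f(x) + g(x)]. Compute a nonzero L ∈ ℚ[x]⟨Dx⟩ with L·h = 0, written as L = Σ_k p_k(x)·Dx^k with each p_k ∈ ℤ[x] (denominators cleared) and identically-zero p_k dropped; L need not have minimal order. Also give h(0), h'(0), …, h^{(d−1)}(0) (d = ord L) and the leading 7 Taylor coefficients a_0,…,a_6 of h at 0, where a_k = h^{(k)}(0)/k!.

f: a_k = 0, -1, 1/2, -1/3, 1/4, -1/5, 1/6, …
g: a_k = 0, 8, -16, 128/3, -128, 2048/5, -4096/3, …
f+g: L₀ = lclm(L_f,L_g), ord ≤ 2+2.
h₀' ⇒ L via d/dx closure of L₀.
L = 8 + (10 + 16·x)·Dx + (1 + 5·x + 4·x^2)·Dx^2  (order 2).
h: a_k = 7, -31, 127, -511, 2047, -8191, 32767, …
ICs: h(0) = 7, h′(0) = -31.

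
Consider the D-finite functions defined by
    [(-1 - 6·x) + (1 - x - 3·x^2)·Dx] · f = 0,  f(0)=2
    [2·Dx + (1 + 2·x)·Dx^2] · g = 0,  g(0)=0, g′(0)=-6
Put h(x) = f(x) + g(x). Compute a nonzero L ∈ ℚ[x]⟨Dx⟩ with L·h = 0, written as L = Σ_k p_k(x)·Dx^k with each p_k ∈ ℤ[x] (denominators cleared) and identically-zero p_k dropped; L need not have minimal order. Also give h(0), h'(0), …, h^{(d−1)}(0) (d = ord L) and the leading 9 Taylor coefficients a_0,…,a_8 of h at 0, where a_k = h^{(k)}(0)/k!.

f: a_k = 2, 2, 8, 14, 38, 80, 194, 434, 1016, …
g: a_k = 0, -6, 6, -8, 12, -96/5, 32, -384/7, 96, …
Sum ⇒ L₀ = lclm(L_f,L_g) in ℚ(x)⟨Dx⟩.
L = (74 + 412·x + 948·x^2 + 864·x^3 + 648·x^4)·Dx + (17 + 212·x + 890·x^2 + 1644·x^3 + 1764·x^4 + 1080·x^5)·Dx^2 + (-5 - 27·x - 33·x^2 + 68·x^3 + 276·x^4 + 396·x^5 + 216·x^6)·Dx^3  (order 3).
h: a_k = 2, -4, 14, 6, 50, 304/5, 226, 2654/7, 1112, …
ICs: h(0) = 2, h′(0) = -4, h′′(0) = 28.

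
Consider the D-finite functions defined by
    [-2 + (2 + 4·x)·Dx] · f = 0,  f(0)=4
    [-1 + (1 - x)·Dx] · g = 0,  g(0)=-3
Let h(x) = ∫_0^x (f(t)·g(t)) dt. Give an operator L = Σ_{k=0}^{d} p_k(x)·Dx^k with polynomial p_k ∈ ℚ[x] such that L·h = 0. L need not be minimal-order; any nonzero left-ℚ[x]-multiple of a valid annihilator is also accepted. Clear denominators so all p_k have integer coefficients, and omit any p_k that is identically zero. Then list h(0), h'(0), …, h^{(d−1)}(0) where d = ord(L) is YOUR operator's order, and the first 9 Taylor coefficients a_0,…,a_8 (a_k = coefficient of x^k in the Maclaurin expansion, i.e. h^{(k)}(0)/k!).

f: a_k = 4, 4, -2, 2, -5/2, 7/2, -21/4, 33/4, -429/32, …
g: a_k = -3, -3, -3, -3, -3, -3, -3, -3, -3, …
h₀=f·g: eliminate ⇒ L₀, order ≤ 1·1.
Integrate: L := L₀·Dx.
L = (2 + x)·Dx + (-1 - x + 2·x^2)·Dx^2  (order 2).
h: a_k = 0, -12, -12, -6, -6, -33/10, -9/2, -45/28, -9/2, …
ICs: h(0) = 0, h′(0) = -12.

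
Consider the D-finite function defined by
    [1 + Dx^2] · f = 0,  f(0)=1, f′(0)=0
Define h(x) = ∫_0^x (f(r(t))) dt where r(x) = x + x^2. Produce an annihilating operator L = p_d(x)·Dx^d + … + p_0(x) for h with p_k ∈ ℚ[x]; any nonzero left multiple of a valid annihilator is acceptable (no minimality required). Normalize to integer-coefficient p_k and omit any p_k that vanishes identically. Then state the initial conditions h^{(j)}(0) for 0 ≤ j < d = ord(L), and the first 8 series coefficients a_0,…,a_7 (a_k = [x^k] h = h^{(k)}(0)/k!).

f: a_k = 1, 0, -1/2, 0, 1/24, 0, -1/720, 0, …
h₀=f(r): pull back L_f along r ⇒ L₀.
∫: right-multiply L₀ by Dx.
L = (1 + 6·x + 12·x^2 + 8·x^3)·Dx - 2·Dx^2 + (1 + 2·x)·Dx^3  (order 3).
h: a_k = 0, 1, 0, -1/6, -1/4, -11/120, 1/36, 179/5040, …
ICs: h(0) = 0, h′(0) = 1, h′′(0) = 0.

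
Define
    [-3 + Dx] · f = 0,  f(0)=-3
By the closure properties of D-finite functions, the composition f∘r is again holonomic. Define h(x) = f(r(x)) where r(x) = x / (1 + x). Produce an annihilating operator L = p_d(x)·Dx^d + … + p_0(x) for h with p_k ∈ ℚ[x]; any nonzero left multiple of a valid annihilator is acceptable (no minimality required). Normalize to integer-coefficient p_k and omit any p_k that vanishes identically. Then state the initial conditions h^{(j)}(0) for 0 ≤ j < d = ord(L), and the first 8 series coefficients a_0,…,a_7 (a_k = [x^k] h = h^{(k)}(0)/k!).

L = -3 + (1 + 2·x + x^2)·Dx  (order 1).
h: a_k = -3, -9, -9/2, 9/2, -9/8, -63/40, 207/80, -1233/560, …
ICs: h(0) = -3.

f: a_k = -3, -9, -27/2, -27/2, -81/8, -243/40, -243/80, -729/560, …
f∘r: x↦r, Dx↦Dx/r' in L_f ⇒ L₀.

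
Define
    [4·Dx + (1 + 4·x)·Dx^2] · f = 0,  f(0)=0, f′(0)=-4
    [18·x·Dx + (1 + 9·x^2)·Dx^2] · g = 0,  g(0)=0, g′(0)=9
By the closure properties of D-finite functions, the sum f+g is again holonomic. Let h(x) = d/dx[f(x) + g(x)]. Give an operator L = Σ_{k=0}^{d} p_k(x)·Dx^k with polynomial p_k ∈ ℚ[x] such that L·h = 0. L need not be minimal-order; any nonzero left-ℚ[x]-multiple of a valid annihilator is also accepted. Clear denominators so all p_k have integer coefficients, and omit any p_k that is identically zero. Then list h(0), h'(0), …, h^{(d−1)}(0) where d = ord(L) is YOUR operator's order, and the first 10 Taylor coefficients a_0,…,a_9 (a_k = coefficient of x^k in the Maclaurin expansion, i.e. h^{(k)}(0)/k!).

L = (-36 - 432·x + 972·x^2 + 1296·x^3) + (-25 - 72·x - 189·x^2 + 1944·x^3 + 2592·x^4)·Dx + (-2 + x + 36·x^2 + 81·x^3 + 486·x^4 + 648·x^5)·Dx^2  (order 2).
h: a_k = 5, 16, -145, 256, -295, 4096, -22945, 65536, -203095, 1048576, …
ICs: h(0) = 5, h′(0) = 16.

f: a_k = 0, -4, 8, -64/3, 64, -1024/5, 2048/3, -16384/7, 8192, -262144/9, …
g: a_k = 0, 9, 0, -27, 0, 729/5, 0, -6561/7, 0, 6561, …
h₀=f+g: left-lcm gives L₀, ord ≤ 4.
Differentiate: ansatz ord ≤ ord L₀ ⇒ L.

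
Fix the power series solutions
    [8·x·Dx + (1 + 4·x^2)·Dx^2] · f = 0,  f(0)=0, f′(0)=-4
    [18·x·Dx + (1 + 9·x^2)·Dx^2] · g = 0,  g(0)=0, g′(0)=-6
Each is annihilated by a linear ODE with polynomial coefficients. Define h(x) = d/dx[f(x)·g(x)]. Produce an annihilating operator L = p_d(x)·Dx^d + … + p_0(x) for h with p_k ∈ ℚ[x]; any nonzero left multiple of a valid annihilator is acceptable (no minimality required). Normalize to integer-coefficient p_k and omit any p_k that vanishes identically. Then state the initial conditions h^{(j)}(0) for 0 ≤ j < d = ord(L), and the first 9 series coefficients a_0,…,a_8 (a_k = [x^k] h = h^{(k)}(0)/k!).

L = (-864·x - 18720·x^3 - 82944·x^5 + 134784·x^7 + 1119744·x^9) + (-52 - 3036·x^2 - 33696·x^4 - 72576·x^6 + 471744·x^8 + 1679616·x^10)·Dx + (-104·x - 2072·x^3 - 11232·x^5 + 13968·x^7 + 269568·x^9 + 559872·x^11)·Dx^2 + (-1 - 26·x^2 - 205·x^4 + 7380·x^8 + 33696·x^10 + 46656·x^12)·Dx^3  (order 3).
h: a_k = 0, 48, 0, -416, 0, 16848/5, 0, -970944/35, 0, …
ICs: h(0) = 0, h′(0) = 48, h′′(0) = 0.

f: a_k = 0, -4, 0, 16/3, 0, -64/5, 0, 256/7, 0, …
g: a_k = 0, -6, 0, 18, 0, -486/5, 0, 4374/7, 0, …
Sym-product of L_f,L_g gives L₀ (≤ ord 4).
h=h₀': d/dx-closure on L₀ ⇒ L.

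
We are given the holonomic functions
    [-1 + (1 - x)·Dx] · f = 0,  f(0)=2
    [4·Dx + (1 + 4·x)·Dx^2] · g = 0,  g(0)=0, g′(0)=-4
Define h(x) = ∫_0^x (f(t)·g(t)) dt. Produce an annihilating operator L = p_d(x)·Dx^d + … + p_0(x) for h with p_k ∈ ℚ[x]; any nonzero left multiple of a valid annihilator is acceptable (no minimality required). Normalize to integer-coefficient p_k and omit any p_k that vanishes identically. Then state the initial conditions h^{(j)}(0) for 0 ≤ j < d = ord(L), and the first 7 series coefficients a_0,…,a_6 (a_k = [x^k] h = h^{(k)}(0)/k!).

f: a_k = 2, 2, 2, 2, 2, 2, 2, …
g: a_k = 0, -4, 8, -64/3, 64, -1024/5, 2048/3, …
h₀=f·g: eliminate ⇒ L₀, order ≤ 1·2.
h=∫₀ˣh₀: take L = L₀·Dx.
L = 4·Dx + (-2 + 12·x)·Dx^2 + (-1 - 3·x + 4·x^2)·Dx^3  (order 3).
h: a_k = 0, 0, -4, 8/3, -26/3, 56/3, -2372/45, …
ICs: h(0) = 0, h′(0) = 0, h′′(0) = -8.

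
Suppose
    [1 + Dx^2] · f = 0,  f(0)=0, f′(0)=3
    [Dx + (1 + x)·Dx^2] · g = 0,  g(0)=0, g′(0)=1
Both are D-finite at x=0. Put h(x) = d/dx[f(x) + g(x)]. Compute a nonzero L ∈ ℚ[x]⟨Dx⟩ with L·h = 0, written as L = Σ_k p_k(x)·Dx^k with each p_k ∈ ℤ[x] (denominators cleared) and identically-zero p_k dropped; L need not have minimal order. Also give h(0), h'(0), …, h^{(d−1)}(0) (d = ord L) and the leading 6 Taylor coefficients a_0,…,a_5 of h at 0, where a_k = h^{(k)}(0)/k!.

L = (7 + 2·x + x^2) + (3 + 5·x + 3·x^2 + x^3)·Dx + (7 + 2·x + x^2)·Dx^2 + (3 + 5·x + 3·x^2 + x^3)·Dx^3  (order 3).
h: a_k = 4, -1, -1/2, -1, 9/8, -1, …
ICs: h(0) = 4, h′(0) = -1, h′′(0) = -1.

f: a_k = 0, 3, 0, -1/2, 0, 1/40, …
g: a_k = 0, 1, -1/2, 1/3, -1/4, 1/5, …
Weyl lclm of L_f,L_g ⇒ L₀ (ord ≤ 4).
h₀' ⇒ L via d/dx closure of L₀.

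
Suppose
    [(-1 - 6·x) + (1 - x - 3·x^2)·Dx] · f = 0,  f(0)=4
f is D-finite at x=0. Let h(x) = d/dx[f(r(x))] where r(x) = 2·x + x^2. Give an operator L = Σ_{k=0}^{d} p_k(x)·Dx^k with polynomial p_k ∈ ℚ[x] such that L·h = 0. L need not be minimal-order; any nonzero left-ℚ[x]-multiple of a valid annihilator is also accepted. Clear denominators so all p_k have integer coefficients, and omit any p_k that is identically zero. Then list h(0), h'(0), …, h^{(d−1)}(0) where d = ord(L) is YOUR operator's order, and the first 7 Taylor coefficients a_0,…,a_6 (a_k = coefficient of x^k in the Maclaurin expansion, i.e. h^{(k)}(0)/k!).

f: a_k = 4, 4, 16, 28, 76, 160, 388, …
Change of var in L_f (x↦r) gives L₀.
Derive L from L₀ (diff closure).
L = (17 + 114·x + 597·x^2 + 1260·x^3 + 1215·x^4 + 540·x^5 + 90·x^6) + (-1 - 11·x + 21·x^2 + 211·x^3 + 405·x^4 + 333·x^5 + 126·x^6 + 18·x^7)·Dx  (order 1).
h: a_k = 8, 136, 864, 6272, 38600, 236904, 1393056, …
ICs: h(0) = 8.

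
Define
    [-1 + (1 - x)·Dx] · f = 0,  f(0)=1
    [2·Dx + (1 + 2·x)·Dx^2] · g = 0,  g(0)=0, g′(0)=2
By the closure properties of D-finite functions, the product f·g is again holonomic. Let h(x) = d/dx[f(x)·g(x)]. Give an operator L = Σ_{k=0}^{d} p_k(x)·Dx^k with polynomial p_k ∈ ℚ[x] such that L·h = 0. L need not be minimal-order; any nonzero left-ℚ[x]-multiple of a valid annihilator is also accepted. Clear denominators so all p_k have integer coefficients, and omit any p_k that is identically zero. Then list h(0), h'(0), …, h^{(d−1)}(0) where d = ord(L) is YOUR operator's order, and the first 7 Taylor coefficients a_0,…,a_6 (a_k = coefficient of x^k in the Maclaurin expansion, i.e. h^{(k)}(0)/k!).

f: a_k = 1, 1, 1, 1, 1, 1, 1, …
g: a_k = 0, 2, -2, 8/3, -4, 32/5, -32/3, …
h₀=f·g: eliminate ⇒ L₀, order ≤ 1·2.
Derive L from L₀ (diff closure).
L = 8 + (-1 + 10·x)·Dx + (-1 - x + 2·x^2)·Dx^2  (order 2).
h: a_k = 2, 0, 8, -16/3, 76/3, -168/5, 444/5, …
ICs: h(0) = 2, h′(0) = 0.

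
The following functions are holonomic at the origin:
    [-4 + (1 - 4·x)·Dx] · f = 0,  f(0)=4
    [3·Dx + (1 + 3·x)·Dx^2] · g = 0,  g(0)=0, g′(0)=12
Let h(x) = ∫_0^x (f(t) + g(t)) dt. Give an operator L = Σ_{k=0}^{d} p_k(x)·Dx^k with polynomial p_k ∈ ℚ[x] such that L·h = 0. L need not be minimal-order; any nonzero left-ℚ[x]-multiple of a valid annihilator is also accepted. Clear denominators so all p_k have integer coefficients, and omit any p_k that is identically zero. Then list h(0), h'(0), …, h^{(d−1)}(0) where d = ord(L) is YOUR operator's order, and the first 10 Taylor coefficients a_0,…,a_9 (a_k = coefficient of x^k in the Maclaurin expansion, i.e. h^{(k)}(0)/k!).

f: a_k = 4, 16, 64, 256, 1024, 4096, 16384, 65536, 262144, 1048576, …
g: a_k = 0, 12, -18, 36, -81, 972/5, -486, 8748/7, -6561/2, 8748, …
Weyl lclm of L_f,L_g ⇒ L₀ (ord ≤ 3).
Integrate: L := L₀·Dx.
L = (432 + 288·x)·Dx^2 + (78 + 720·x + 576·x^2)·Dx^3 + (-11 - x + 144·x^2 + 144·x^3)·Dx^4  (order 4).
h: a_k = 0, 4, 14, 46/3, 73, 943/5, 10726/15, 15898/7, 116875/14, 517727/18, …
ICs: h(0) = 0, h′(0) = 4, h′′(0) = 28, h′′′(0) = 92.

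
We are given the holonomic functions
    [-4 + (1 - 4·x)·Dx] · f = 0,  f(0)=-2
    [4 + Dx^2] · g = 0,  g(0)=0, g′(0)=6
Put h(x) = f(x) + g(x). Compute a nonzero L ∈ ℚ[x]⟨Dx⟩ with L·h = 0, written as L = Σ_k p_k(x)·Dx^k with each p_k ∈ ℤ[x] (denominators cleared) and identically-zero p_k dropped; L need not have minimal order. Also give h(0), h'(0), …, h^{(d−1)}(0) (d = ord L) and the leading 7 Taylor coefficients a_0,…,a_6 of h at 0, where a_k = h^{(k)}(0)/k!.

L = (400 - 128·x + 256·x^2) + (-36 + 176·x - 192·x^2 + 256·x^3)·Dx + (100 - 32·x + 64·x^2)·Dx^2 + (-9 + 44·x - 48·x^2 + 64·x^3)·Dx^3  (order 3).
h: a_k = -2, -2, -32, -132, -512, -10236/5, -8192, …
ICs: h(0) = -2, h′(0) = -2, h′′(0) = -64.

f: a_k = -2, -8, -32, -128, -512, -2048, -8192, …
g: a_k = 0, 6, 0, -4, 0, 4/5, 0, …
Sum ⇒ L₀ = lclm(L_f,L_g) in ℚ(x)⟨Dx⟩.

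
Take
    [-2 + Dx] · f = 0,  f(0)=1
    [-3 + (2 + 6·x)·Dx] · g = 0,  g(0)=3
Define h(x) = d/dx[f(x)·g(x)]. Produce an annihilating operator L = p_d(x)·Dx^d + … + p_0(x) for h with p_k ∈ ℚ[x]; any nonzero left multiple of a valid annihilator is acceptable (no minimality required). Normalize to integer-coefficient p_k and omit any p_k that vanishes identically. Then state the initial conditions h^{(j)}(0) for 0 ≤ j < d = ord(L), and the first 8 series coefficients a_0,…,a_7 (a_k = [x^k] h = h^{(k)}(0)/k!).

L = (31 + 168·x + 144·x^2) + (-14 - 66·x - 72·x^2)·Dx  (order 1).
h: a_k = 21/2, 93/4, 543/16, 241/32, 13279/256, -276497/2560, 9930589/30720, -56288873/61440, …
ICs: h(0) = 21/2.

f: a_k = 1, 2, 2, 4/3, 2/3, 4/15, 4/45, 8/315, …
g: a_k = 3, 9/2, -27/8, 81/16, -1215/128, 5103/256, -45927/1024, 216513/2048, …
h₀=f·g: eliminate ⇒ L₀, order ≤ 1·1.
Derive L from L₀ (diff closure).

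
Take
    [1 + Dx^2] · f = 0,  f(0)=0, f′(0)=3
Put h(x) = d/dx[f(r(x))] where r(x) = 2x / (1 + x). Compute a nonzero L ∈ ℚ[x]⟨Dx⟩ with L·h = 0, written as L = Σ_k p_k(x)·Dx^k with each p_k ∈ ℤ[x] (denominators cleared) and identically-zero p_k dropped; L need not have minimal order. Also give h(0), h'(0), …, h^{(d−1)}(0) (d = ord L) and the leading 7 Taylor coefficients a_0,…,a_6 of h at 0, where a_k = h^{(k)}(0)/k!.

f: a_k = 0, 3, 0, -1/2, 0, 1/40, 0, …
L₀ from L_f via x↦r, Dx↦r'^{-1}Dx.
h₀' ⇒ L via d/dx closure of L₀.
L = (10 + 12·x + 6·x^2) + (6 + 18·x + 18·x^2 + 6·x^3)·Dx + (1 + 4·x + 6·x^2 + 4·x^3 + x^4)·Dx^2  (order 2).
h: a_k = 6, -12, 6, 24, -86, 180, -4418/15, …
ICs: h(0) = 6, h′(0) = -12.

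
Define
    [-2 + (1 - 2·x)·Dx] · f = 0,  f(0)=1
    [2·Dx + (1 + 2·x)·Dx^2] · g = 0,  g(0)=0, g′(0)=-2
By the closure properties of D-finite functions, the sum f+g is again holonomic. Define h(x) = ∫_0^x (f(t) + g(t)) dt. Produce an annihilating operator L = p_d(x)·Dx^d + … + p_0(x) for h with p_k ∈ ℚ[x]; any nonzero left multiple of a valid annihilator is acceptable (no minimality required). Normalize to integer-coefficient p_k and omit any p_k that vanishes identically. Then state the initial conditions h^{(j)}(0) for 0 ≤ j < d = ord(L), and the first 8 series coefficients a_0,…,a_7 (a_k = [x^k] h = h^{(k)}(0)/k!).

f: a_k = 1, 2, 4, 8, 16, 32, 64, 128, …
g: a_k = 0, -2, 2, -8/3, 4, -32/5, 32/3, -128/7, …
f+g: L₀ = lclm(L_f,L_g), ord ≤ 1+2.
h=∫h₀ ⇒ L = L₀·Dx.
L = (40 + 16·x)·Dx^2 + (8 + 64·x + 32·x^2)·Dx^3 + (-3 - 2·x + 12·x^2 + 8·x^3)·Dx^4  (order 4).
h: a_k = 0, 1, 0, 2, 4/3, 4, 64/15, 32/3, …
ICs: h(0) = 0, h′(0) = 1, h′′(0) = 0, h′′′(0) = 12.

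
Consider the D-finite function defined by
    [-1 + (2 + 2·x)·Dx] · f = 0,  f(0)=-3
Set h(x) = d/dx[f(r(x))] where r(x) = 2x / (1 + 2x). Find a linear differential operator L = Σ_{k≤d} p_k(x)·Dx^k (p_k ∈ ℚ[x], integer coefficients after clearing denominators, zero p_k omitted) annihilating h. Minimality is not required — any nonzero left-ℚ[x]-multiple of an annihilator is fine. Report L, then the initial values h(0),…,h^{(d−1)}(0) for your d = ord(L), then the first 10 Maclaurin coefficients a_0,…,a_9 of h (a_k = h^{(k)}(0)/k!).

L = (-5 - 16·x) + (-1 - 6·x - 8·x^2)·Dx  (order 1).
h: a_k = -3, 15, -117/2, 423/2, -5985/8, 21177/8, -151305/16, 547383/16, -16043481/128, 59445765/128, …
ICs: h(0) = -3.

f: a_k = -3, -3/2, 3/8, -3/16, 15/128, -21/256, 63/1024, -99/2048, 1287/32768, -2145/65536, …
f∘r: x↦r, Dx↦Dx/r' in L_f ⇒ L₀.
h₀' ⇒ L via d/dx closure of L₀.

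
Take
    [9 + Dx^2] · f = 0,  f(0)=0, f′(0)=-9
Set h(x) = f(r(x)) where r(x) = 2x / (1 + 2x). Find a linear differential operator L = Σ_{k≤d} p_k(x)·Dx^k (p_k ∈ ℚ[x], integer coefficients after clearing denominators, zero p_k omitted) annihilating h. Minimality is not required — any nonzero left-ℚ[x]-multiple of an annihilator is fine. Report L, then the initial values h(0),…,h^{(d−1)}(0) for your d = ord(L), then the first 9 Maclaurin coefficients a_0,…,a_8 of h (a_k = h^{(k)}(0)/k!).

L = 36 + (4 + 24·x + 48·x^2 + 32·x^3)·Dx + (1 + 8·x + 24·x^2 + 32·x^3 + 16·x^4)·Dx^2  (order 2).
h: a_k = 0, -18, 36, 36, -504, 10548/5, -6120, 464472/35, -90864/5, …
ICs: h(0) = 0, h′(0) = -18.

f: a_k = 0, -9, 0, 27/2, 0, -243/40, 0, 729/560, 0, …
f∘r: x↦r, Dx↦Dx/r' in L_f ⇒ L₀.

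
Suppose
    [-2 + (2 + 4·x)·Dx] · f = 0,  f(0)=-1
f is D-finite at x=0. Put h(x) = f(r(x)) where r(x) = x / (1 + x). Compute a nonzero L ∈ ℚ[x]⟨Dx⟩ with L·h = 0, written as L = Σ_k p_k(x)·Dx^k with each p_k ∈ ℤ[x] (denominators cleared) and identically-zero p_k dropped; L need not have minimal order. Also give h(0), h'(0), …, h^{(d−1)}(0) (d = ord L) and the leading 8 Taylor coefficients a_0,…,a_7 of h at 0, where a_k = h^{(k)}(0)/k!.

L = -1 + (1 + 4·x + 3·x^2)·Dx  (order 1).
h: a_k = -1, -1, 3/2, -5/2, 37/8, -75/8, 327/16, -753/16, …
ICs: h(0) = -1.

f: a_k = -1, -1, 1/2, -1/2, 5/8, -7/8, 21/16, -33/16, …
Change of var in L_f (x↦r) gives L₀.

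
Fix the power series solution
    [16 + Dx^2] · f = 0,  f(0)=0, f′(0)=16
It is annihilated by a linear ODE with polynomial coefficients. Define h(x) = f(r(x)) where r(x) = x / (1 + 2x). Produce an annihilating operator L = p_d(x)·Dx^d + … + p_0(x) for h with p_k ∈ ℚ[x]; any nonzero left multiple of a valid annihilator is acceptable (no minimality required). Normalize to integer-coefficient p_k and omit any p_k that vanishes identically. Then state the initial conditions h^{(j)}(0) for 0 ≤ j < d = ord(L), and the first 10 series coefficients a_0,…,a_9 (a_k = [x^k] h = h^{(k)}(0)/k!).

L = 16 + (4 + 24·x + 48·x^2 + 32·x^3)·Dx + (1 + 8·x + 24·x^2 + 32·x^3 + 16·x^4)·Dx^2  (order 2).
h: a_k = 0, 16, -32, 64/3, 128, -11008/15, 2560, -2262016/315, 776192/45, -100888576/2835, …
ICs: h(0) = 0, h′(0) = 16.

f: a_k = 0, 16, 0, -128/3, 0, 512/15, 0, -4096/315, 0, 8192/2835, …
Substitute x→r, Dx→(1/r')Dx; clear ⇒ L₀.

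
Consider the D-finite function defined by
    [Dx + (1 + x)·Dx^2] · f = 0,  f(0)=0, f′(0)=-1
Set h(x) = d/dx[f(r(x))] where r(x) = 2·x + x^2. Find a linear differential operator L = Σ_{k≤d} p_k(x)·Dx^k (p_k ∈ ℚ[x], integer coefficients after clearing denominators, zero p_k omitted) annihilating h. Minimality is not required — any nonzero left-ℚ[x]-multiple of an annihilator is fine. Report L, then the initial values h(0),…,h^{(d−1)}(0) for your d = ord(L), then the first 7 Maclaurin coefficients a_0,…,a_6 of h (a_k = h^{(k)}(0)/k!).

L = 1 + (1 + x)·Dx  (order 1).
h: a_k = -2, 2, -2, 2, -2, 2, -2, …
ICs: h(0) = -2.

f: a_k = 0, -1, 1/2, -1/3, 1/4, -1/5, 1/6, …
Substitute x→r, Dx→(1/r')Dx; clear ⇒ L₀.
h=h₀': d/dx-closure on L₀ ⇒ L.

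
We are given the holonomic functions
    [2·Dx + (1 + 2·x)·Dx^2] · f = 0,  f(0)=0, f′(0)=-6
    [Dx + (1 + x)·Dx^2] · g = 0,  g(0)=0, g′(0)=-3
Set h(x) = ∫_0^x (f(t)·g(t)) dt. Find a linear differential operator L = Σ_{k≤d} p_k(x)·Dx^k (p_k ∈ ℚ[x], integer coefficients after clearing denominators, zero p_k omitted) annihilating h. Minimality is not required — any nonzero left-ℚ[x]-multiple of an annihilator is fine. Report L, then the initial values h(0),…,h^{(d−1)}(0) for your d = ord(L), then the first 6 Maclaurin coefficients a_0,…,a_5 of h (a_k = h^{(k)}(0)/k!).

L = (20 + 48·x + 32·x^2)·Dx^2 + (66 + 268·x + 360·x^2 + 160·x^3)·Dx^3 + (32 + 180·x + 372·x^2 + 336·x^3 + 112·x^4)·Dx^4 + (3 + 22·x + 63·x^2 + 88·x^3 + 60·x^4 + 16·x^5)·Dx^5  (order 5).
h: a_k = 0, 0, 0, 6, -27/4, 39/5, …
ICs: h(0) = 0, h′(0) = 0, h′′(0) = 0, h′′′(0) = 36, h′′′′(0) = -162.

f: a_k = 0, -6, 6, -8, 12, -96/5, …
g: a_k = 0, -3, 3/2, -1, 3/4, -3/5, …
Product ⇒ symmetric product L₀, ord ≤ 4.
h=∫h₀ ⇒ L = L₀·Dx.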